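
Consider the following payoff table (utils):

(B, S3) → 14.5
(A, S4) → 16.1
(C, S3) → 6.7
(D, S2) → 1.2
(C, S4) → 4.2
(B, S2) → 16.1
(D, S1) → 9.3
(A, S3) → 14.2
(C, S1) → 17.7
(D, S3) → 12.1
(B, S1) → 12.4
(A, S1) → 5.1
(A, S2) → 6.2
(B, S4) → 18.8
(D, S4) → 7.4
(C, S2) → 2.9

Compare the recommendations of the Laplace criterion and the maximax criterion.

laplace → B; maximax → B (agree)

Row averages: A=10.4, B=15.45, C=7.875, D=7.5
Highest average = 15.45 → B.
Row maxima: A=16.1, B=18.8, C=17.7, D=12.1
Best best-case = 18.8 → B.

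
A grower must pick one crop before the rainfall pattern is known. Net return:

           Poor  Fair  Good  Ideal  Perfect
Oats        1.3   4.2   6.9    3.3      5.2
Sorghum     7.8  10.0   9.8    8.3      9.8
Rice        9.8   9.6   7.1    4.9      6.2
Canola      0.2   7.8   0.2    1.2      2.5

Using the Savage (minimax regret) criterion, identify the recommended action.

Column bests: Poor=9.8, Fair=10.0, Good=9.8, Ideal=8.3, Perfect=9.8.
Oats regrets: 8.5, 5.8, 2.9, 5.0, 4.6 → max 8.5
Sorghum regrets: 2.0, 0.0, 0.0, 0.0, 0.0 → max 2.0
Rice regrets: 0.0, 0.4, 2.7, 3.4, 3.6 → max 3.6
Canola regrets: 9.6, 2.2, 9.6, 7.1, 7.3 → max 9.6
Smallest max regret = 2.0 → Sorghum.

Sorghum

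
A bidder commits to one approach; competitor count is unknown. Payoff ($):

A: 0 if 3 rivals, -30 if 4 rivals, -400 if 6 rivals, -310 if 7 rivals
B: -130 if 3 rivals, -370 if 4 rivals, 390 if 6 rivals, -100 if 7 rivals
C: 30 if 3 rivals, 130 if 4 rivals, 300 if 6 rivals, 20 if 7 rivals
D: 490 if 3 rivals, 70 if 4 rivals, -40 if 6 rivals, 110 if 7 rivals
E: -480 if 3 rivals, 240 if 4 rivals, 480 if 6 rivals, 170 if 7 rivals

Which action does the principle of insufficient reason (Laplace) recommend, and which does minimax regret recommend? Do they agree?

Row averages: A=-185, B=-52.5, C=120, D=157.5, E=102.5
Highest average = 157.5 → D.
Column bests: 3 rivals=490, 4 rivals=240, 6 rivals=480, 7 rivals=170.
A regrets: 490, 270, 880, 480 → max 880
B regrets: 620, 610, 90, 270 → max 620
C regrets: 460, 110, 180, 150 → max 460
D regrets: 0, 170, 520, 60 → max 520
E regrets: 970, 0, 0, 0 → max 970
Smallest max regret = 460 → C.

laplace → D; minimax regret → C (disagree)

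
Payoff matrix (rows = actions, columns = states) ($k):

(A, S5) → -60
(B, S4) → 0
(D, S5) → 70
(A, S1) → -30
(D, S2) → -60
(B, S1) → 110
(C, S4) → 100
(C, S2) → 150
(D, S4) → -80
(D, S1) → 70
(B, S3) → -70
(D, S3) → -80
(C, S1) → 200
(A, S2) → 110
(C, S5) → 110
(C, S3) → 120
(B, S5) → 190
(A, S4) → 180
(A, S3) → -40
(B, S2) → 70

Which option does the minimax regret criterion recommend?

C

Column bests: S1=200, S2=150, S3=120, S4=180, S5=190.
A regrets: 230, 40, 160, 0, 250 → max 250
B regrets: 90, 80, 190, 180, 0 → max 190
C regrets: 0, 0, 0, 80, 80 → max 80
D regrets: 130, 210, 200, 260, 120 → max 260
Smallest max regret = 80 → C.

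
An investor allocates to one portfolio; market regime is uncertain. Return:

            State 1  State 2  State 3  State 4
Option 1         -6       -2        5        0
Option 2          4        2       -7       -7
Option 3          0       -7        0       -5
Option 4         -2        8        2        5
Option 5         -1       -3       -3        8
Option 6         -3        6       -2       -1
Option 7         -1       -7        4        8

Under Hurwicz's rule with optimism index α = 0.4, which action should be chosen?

Option 4

Option 1: 0.4·5 + 0.6·(-6) = -1.6
Option 2: 0.4·4 + 0.6·(-7) = -2.6
Option 3: 0.4·0 + 0.6·(-7) = -4.2
Option 4: 0.4·8 + 0.6·(-2) = 2
Option 5: 0.4·8 + 0.6·(-3) = 1.4
Option 6: 0.4·6 + 0.6·(-3) = 0.6
Option 7: 0.4·8 + 0.6·(-7) = -1
Highest Hurwicz score = 2 → Option 4.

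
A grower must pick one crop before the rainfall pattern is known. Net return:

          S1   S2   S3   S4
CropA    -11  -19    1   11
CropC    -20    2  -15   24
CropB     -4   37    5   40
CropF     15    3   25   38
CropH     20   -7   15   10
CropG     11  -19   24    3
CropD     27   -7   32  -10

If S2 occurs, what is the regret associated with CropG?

Best payoff under S2 is 37.
Regret = 37 − (-19) = 56.

56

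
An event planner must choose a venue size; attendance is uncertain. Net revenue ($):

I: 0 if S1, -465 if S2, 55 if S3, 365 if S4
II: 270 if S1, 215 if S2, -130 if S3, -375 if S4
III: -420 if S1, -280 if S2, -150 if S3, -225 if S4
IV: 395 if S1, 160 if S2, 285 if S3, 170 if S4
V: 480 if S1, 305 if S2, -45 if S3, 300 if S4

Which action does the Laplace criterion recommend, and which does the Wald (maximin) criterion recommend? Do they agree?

laplace → V; maximin → IV (disagree)

Row averages: I=-11.25, II=-5, III=-268.75, IV=252.5, V=260
Highest average = 260 → V.
Row minima: I=-465, II=-375, III=-420, IV=160, V=-45
Best worst-case = 160 → IV.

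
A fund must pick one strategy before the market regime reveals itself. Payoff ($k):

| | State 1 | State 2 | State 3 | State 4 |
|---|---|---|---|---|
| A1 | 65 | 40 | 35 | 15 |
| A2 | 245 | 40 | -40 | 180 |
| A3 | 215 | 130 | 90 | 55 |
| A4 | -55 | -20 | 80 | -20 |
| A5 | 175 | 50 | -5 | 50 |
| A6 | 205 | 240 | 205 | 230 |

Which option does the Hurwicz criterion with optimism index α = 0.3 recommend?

A1: 0.3·65 + 0.7·15 = 30
A2: 0.3·245 + 0.7·(-40) = 45.5
A3: 0.3·215 + 0.7·55 = 103
A4: 0.3·80 + 0.7·(-55) = -14.5
A5: 0.3·175 + 0.7·(-5) = 49
A6: 0.3·240 + 0.7·205 = 215.5
Highest Hurwicz score = 215.5 → A6.

A6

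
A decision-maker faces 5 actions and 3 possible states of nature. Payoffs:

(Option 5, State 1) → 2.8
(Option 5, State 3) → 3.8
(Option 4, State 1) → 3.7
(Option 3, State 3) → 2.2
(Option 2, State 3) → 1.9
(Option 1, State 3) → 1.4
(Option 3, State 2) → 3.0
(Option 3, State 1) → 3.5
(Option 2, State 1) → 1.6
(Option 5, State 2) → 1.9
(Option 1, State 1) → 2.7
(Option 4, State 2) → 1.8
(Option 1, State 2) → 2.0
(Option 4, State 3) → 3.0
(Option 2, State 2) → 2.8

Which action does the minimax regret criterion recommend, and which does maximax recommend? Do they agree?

minimax regret → Option 5; maximax → Option 5 (agree)

Column bests: State 1=3.7, State 2=3.0, State 3=3.8.
Option 1 regrets: 1.0, 1.0, 2.4 → max 2.4
Option 2 regrets: 2.1, 0.2, 1.9 → max 2.1
Option 3 regrets: 0.2, 0.0, 1.6 → max 1.6
Option 4 regrets: 0.0, 1.2, 0.8 → max 1.2
Option 5 regrets: 0.9, 1.1, 0.0 → max 1.1
Smallest max regret = 1.1 → Option 5.
Row maxima: Option 1=2.7, Option 2=2.8, Option 3=3.5, Option 4=3.7, Option 5=3.8
Best best-case = 3.8 → Option 5.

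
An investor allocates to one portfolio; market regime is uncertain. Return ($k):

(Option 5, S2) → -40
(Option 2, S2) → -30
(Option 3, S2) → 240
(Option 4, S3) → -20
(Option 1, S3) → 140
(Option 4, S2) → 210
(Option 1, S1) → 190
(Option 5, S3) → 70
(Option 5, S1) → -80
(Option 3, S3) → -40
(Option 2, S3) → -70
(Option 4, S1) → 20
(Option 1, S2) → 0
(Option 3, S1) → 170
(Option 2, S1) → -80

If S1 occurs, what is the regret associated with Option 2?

270

Best payoff under S1 is 190.
Regret = 190 − (-80) = 270.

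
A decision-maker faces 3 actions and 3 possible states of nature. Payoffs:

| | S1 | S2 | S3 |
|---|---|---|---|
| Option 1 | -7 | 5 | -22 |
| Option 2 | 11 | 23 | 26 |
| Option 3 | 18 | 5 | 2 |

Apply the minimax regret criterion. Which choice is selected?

Option 2

Column bests: S1=18, S2=23, S3=26.
Option 1 regrets: 25, 18, 48 → max 48
Option 2 regrets: 7, 0, 0 → max 7
Option 3 regrets: 0, 18, 24 → max 24
Smallest max regret = 7 → Option 2.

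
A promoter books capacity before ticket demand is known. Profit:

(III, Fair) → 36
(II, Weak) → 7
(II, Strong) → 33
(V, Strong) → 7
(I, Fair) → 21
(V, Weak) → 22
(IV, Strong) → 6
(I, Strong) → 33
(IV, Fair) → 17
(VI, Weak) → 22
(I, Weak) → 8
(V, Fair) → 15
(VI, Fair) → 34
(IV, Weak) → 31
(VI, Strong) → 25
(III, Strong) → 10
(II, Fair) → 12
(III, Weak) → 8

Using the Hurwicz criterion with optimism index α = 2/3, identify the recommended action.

I: 2/3·33 + 1/3·8 = 74/3
II: 2/3·33 + 1/3·7 = 73/3
III: 2/3·36 + 1/3·8 = 80/3
IV: 2/3·31 + 1/3·6 = 68/3
V: 2/3·22 + 1/3·7 = 17
VI: 2/3·34 + 1/3·22 = 30
Highest Hurwicz score = 30 → VI.

VI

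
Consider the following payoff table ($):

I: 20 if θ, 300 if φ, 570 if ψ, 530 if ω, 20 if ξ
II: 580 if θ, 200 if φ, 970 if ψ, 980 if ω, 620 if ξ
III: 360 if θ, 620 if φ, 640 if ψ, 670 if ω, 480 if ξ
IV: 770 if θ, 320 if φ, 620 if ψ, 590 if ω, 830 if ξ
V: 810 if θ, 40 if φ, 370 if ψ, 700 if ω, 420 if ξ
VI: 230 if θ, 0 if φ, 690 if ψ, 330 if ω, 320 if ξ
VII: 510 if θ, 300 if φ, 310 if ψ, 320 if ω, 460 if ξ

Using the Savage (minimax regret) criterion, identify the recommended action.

IV

Column bests: θ=810, φ=620, ψ=970, ω=980, ξ=830.
I regrets: 790, 320, 400, 450, 810 → max 810
II regrets: 230, 420, 0, 0, 210 → max 420
III regrets: 450, 0, 330, 310, 350 → max 450
IV regrets: 40, 300, 350, 390, 0 → max 390
V regrets: 0, 580, 600, 280, 410 → max 600
VI regrets: 580, 620, 280, 650, 510 → max 650
VII regrets: 300, 320, 660, 660, 370 → max 660
Smallest max regret = 390 → IV.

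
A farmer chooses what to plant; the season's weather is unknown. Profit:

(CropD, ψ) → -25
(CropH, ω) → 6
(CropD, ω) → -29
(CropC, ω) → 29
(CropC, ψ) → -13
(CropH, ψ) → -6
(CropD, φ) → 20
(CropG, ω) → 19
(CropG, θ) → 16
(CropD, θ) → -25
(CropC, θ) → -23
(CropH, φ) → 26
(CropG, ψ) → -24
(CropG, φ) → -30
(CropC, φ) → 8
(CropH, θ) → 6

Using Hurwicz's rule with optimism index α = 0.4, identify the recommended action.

CropC: 0.4·29 + 0.6·(-23) = -2.2
CropD: 0.4·20 + 0.6·(-29) = -9.4
CropH: 0.4·26 + 0.6·(-6) = 6.8
CropG: 0.4·19 + 0.6·(-30) = -10.4
Highest Hurwicz score = 6.8 → CropH.

CropH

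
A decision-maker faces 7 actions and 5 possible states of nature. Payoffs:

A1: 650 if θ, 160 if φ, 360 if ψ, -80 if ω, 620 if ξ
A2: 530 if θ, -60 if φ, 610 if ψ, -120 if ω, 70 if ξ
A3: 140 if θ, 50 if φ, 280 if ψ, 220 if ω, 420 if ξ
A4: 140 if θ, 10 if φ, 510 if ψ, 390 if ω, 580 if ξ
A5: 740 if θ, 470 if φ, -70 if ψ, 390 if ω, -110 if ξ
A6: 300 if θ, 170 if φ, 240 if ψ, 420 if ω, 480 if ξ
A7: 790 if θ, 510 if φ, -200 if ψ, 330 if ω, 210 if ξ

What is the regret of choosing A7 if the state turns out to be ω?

90

Best payoff under ω is 420.
Regret = 420 − 330 = 90.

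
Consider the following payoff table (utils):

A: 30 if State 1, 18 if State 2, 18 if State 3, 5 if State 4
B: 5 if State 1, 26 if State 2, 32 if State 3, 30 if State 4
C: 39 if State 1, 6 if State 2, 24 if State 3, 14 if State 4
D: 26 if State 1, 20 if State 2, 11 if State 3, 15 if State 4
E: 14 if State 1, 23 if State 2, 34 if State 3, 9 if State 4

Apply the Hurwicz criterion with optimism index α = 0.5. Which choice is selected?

C

A: 0.5·30 + 0.5·5 = 17.5
B: 0.5·32 + 0.5·5 = 18.5
C: 0.5·39 + 0.5·6 = 22.5
D: 0.5·26 + 0.5·11 = 18.5
E: 0.5·34 + 0.5·9 = 21.5
Highest Hurwicz score = 22.5 → C.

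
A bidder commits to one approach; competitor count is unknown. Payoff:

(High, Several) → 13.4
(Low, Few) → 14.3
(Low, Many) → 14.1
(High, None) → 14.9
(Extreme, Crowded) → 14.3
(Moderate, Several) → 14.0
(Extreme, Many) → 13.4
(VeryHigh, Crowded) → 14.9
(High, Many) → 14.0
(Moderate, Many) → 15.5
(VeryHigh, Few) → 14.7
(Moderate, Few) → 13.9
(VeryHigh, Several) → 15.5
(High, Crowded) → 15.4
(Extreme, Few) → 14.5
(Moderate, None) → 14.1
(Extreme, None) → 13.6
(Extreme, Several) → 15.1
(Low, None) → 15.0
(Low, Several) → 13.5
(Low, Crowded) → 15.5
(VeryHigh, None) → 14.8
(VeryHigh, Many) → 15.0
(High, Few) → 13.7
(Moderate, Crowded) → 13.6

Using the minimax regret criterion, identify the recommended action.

VeryHigh

Column bests: None=15.0, Few=14.7, Several=15.5, Many=15.5, Crowded=15.5.
Low regrets: 0.0, 0.4, 2.0, 1.4, 0.0 → max 2.0
Moderate regrets: 0.9, 0.8, 1.5, 0.0, 1.9 → max 1.9
High regrets: 0.1, 1.0, 2.1, 1.5, 0.1 → max 2.1
VeryHigh regrets: 0.2, 0.0, 0.0, 0.5, 0.6 → max 0.6
Extreme regrets: 1.4, 0.2, 0.4, 2.1, 1.2 → max 2.1
Smallest max regret = 0.6 → VeryHigh.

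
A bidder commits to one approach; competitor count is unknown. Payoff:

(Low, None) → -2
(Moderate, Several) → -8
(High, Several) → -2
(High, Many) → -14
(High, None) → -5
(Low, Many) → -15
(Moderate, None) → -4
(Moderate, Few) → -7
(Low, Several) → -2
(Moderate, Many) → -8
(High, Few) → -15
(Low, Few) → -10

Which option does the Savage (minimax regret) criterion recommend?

Column bests: None=-2, Few=-7, Several=-2, Many=-8.
Low regrets: 0, 3, 0, 7 → max 7
Moderate regrets: 2, 0, 6, 0 → max 6
High regrets: 3, 8, 0, 6 → max 8
Smallest max regret = 6 → Moderate.

Moderate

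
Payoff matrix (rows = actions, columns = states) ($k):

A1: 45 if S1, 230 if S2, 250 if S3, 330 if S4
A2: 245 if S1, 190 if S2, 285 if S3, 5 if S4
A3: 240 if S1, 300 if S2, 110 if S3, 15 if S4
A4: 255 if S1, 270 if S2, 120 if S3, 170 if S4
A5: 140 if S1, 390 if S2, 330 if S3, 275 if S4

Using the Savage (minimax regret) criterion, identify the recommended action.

Column bests: S1=255, S2=390, S3=330, S4=330.
A1 regrets: 210, 160, 80, 0 → max 210
A2 regrets: 10, 200, 45, 325 → max 325
A3 regrets: 15, 90, 220, 315 → max 315
A4 regrets: 0, 120, 210, 160 → max 210
A5 regrets: 115, 0, 0, 55 → max 115
Smallest max regret = 115 → A5.

A5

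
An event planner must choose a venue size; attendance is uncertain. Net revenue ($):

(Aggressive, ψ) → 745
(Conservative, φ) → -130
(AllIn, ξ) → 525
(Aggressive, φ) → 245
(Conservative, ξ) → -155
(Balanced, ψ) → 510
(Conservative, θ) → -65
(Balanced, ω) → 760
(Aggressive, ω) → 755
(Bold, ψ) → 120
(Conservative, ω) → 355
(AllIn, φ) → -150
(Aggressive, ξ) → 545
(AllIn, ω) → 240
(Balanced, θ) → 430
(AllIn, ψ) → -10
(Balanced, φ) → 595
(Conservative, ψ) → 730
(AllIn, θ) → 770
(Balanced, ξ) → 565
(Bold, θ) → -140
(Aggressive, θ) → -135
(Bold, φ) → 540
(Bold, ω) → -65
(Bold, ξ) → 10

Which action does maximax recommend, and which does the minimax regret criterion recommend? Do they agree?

Row maxima: Conservative=730, Balanced=760, Aggressive=755, Bold=540, AllIn=770
Best best-case = 770 → AllIn.
Column bests: θ=770, φ=595, ψ=745, ω=760, ξ=565.
Conservative regrets: 835, 725, 15, 405, 720 → max 835
Balanced regrets: 340, 0, 235, 0, 0 → max 340
Aggressive regrets: 905, 350, 0, 5, 20 → max 905
Bold regrets: 910, 55, 625, 825, 555 → max 910
AllIn regrets: 0, 745, 755, 520, 40 → max 755
Smallest max regret = 340 → Balanced.

maximax → AllIn; minimax regret → Balanced (disagree)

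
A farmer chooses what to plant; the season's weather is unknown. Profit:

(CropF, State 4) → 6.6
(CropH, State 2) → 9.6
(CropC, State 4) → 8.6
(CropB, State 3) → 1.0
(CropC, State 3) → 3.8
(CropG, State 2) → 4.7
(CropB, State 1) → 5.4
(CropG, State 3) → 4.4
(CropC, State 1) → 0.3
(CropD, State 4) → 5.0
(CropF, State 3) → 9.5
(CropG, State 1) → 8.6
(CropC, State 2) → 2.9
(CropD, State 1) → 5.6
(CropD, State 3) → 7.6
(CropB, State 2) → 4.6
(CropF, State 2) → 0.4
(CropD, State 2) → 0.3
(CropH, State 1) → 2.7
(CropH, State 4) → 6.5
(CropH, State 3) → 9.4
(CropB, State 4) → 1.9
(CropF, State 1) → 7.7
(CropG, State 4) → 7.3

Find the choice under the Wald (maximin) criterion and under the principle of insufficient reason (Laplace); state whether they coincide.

maximin → CropG; laplace → CropH (disagree)

Row minima: CropB=1.0, CropC=0.3, CropD=0.3, CropG=4.4, CropF=0.4, CropH=2.7
Best worst-case = 4.4 → CropG.
Row averages: CropB=3.225, CropC=3.9, CropD=4.625, CropG=6.25, CropF=6.05, CropH=7.05
Highest average = 7.05 → CropH.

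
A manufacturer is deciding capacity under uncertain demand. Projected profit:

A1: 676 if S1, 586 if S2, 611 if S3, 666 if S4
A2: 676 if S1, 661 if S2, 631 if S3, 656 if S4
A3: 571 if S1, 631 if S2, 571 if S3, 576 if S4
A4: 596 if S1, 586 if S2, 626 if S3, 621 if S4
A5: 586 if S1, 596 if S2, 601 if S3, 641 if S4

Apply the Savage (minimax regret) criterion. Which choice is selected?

Column bests: S1=676, S2=661, S3=631, S4=666.
A1 regrets: 0, 75, 20, 0 → max 75
A2 regrets: 0, 0, 0, 10 → max 10
A3 regrets: 105, 30, 60, 90 → max 105
A4 regrets: 80, 75, 5, 45 → max 80
A5 regrets: 90, 65, 30, 25 → max 90
Smallest max regret = 10 → A2.

A2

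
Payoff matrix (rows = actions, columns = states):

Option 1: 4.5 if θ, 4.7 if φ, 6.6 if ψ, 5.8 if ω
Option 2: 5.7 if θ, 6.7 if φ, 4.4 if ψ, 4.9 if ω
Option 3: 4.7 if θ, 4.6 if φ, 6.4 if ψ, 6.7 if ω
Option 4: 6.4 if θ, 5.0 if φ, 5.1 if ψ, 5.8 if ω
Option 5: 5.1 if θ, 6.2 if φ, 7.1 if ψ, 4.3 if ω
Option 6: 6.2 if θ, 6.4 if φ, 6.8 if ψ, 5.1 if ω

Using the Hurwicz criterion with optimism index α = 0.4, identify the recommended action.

Option 6

Option 1: 0.4·6.6 + 0.6·4.5 = 5.34
Option 2: 0.4·6.7 + 0.6·4.4 = 5.32
Option 3: 0.4·6.7 + 0.6·4.6 = 5.44
Option 4: 0.4·6.4 + 0.6·5.0 = 5.56
Option 5: 0.4·7.1 + 0.6·4.3 = 5.42
Option 6: 0.4·6.8 + 0.6·5.1 = 5.78
Highest Hurwicz score = 5.78 → Option 6.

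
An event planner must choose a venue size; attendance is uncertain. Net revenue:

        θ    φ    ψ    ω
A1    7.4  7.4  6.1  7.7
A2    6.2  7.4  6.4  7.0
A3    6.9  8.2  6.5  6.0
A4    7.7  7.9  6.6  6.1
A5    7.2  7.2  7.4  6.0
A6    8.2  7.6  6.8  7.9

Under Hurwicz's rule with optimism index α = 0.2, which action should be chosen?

A1: 0.2·7.7 + 0.8·6.1 = 6.42
A2: 0.2·7.4 + 0.8·6.2 = 6.44
A3: 0.2·8.2 + 0.8·6.0 = 6.44
A4: 0.2·7.9 + 0.8·6.1 = 6.46
A5: 0.2·7.4 + 0.8·6.0 = 6.28
A6: 0.2·8.2 + 0.8·6.8 = 7.08
Highest Hurwicz score = 7.08 → A6.

A6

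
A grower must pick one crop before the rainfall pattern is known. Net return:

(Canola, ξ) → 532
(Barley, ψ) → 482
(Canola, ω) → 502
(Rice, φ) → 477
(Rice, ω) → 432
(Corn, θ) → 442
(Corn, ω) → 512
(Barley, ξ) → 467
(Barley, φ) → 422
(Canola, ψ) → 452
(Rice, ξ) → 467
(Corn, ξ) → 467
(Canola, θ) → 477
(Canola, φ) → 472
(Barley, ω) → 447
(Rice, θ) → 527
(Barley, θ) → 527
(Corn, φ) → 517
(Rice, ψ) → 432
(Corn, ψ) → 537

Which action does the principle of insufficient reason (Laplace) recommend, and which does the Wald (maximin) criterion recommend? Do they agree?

Row averages: Rice=467, Canola=487, Barley=469, Corn=495
Highest average = 495 → Corn.
Row minima: Rice=432, Canola=452, Barley=422, Corn=442
Best worst-case = 452 → Canola.

laplace → Corn; maximin → Canola (disagree)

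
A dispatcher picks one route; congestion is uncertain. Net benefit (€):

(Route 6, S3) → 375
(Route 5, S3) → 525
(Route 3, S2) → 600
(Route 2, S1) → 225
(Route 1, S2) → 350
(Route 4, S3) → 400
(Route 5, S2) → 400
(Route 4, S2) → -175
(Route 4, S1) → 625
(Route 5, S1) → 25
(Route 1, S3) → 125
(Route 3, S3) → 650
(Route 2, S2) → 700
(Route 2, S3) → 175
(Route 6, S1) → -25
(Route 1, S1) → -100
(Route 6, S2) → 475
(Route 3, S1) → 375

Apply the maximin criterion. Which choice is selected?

Route 3

Row minima: Route 1=-100, Route 2=175, Route 3=375, Route 4=-175, Route 5=25, Route 6=-25
Best worst-case = 375 → Route 3.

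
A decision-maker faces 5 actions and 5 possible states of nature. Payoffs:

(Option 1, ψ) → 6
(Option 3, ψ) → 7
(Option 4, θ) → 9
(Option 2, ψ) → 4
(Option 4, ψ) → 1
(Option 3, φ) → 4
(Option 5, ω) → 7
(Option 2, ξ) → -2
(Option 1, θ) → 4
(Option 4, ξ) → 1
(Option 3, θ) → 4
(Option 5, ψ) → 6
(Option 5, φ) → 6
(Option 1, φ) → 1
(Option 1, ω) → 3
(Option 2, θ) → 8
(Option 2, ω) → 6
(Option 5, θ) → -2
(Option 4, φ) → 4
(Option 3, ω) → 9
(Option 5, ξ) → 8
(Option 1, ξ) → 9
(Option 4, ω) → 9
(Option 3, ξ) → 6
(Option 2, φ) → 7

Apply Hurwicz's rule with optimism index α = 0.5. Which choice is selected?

Option 3

Option 1: 0.5·9 + 0.5·1 = 5
Option 2: 0.5·8 + 0.5·(-2) = 3
Option 3: 0.5·9 + 0.5·4 = 6.5
Option 4: 0.5·9 + 0.5·1 = 5
Option 5: 0.5·8 + 0.5·(-2) = 3
Highest Hurwicz score = 6.5 → Option 3.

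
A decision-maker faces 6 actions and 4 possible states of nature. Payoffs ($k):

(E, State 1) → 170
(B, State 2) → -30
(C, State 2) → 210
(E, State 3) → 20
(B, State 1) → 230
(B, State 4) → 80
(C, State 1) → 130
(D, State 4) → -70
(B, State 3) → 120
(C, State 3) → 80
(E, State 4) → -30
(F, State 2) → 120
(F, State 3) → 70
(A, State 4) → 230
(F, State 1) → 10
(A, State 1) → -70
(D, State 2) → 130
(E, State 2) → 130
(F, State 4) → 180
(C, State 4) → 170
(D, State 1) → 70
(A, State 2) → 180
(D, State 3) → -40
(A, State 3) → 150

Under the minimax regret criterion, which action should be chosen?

Column bests: State 1=230, State 2=210, State 3=150, State 4=230.
A regrets: 300, 30, 0, 0 → max 300
B regrets: 0, 240, 30, 150 → max 240
C regrets: 100, 0, 70, 60 → max 100
D regrets: 160, 80, 190, 300 → max 300
E regrets: 60, 80, 130, 260 → max 260
F regrets: 220, 90, 80, 50 → max 220
Smallest max regret = 100 → C.

C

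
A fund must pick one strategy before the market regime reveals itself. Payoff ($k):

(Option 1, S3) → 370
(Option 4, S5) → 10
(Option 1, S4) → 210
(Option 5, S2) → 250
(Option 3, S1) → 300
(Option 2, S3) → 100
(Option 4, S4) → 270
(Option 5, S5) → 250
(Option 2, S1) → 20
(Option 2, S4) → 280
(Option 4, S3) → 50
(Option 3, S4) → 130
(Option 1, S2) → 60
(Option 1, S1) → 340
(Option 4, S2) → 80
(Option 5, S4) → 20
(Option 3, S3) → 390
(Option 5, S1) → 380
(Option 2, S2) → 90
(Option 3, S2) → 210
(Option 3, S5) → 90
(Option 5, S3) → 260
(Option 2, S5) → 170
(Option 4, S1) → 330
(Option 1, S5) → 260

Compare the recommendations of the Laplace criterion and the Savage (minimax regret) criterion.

Row averages: Option 1=248, Option 2=132, Option 3=224, Option 4=148, Option 5=232
Highest average = 248 → Option 1.
Column bests: S1=380, S2=250, S3=390, S4=280, S5=260.
Option 1 regrets: 40, 190, 20, 70, 0 → max 190
Option 2 regrets: 360, 160, 290, 0, 90 → max 360
Option 3 regrets: 80, 40, 0, 150, 170 → max 170
Option 4 regrets: 50, 170, 340, 10, 250 → max 340
Option 5 regrets: 0, 0, 130, 260, 10 → max 260
Smallest max regret = 170 → Option 3.

laplace → Option 1; minimax regret → Option 3 (disagree)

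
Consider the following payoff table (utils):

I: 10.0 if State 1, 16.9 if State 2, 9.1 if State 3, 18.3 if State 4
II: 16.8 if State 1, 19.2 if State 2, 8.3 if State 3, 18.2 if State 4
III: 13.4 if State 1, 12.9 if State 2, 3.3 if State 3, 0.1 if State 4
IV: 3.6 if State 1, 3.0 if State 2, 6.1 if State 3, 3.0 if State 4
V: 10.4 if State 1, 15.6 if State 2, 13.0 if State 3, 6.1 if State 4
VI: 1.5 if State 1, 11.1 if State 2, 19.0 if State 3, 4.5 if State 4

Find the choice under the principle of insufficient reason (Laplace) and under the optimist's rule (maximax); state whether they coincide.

Row averages: I=13.575, II=15.625, III=7.425, IV=3.925, V=11.275, VI=9.025
Highest average = 15.625 → II.
Row maxima: I=18.3, II=19.2, III=13.4, IV=6.1, V=15.6, VI=19.0
Best best-case = 19.2 → II.

laplace → II; maximax → II (agree)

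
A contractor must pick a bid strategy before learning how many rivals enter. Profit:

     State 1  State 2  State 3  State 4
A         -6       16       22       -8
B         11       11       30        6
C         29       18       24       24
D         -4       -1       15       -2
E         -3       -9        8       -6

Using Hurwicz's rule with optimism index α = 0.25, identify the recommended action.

A: 0.25·22 + 0.75·(-8) = -0.5
B: 0.25·30 + 0.75·6 = 12
C: 0.25·29 + 0.75·18 = 20.75
D: 0.25·15 + 0.75·(-4) = 0.75
E: 0.25·8 + 0.75·(-9) = -4.75
Highest Hurwicz score = 20.75 → C.

C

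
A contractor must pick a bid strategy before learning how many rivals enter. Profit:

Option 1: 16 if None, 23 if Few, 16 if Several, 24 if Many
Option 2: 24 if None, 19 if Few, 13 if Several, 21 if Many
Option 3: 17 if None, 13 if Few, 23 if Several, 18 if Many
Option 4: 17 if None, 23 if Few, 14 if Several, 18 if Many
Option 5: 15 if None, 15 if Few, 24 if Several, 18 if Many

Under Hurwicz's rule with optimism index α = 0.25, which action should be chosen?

Option 1: 0.25·24 + 0.75·16 = 18
Option 2: 0.25·24 + 0.75·13 = 15.75
Option 3: 0.25·23 + 0.75·13 = 15.5
Option 4: 0.25·23 + 0.75·14 = 16.25
Option 5: 0.25·24 + 0.75·15 = 17.25
Highest Hurwicz score = 18 → Option 1.

Option 1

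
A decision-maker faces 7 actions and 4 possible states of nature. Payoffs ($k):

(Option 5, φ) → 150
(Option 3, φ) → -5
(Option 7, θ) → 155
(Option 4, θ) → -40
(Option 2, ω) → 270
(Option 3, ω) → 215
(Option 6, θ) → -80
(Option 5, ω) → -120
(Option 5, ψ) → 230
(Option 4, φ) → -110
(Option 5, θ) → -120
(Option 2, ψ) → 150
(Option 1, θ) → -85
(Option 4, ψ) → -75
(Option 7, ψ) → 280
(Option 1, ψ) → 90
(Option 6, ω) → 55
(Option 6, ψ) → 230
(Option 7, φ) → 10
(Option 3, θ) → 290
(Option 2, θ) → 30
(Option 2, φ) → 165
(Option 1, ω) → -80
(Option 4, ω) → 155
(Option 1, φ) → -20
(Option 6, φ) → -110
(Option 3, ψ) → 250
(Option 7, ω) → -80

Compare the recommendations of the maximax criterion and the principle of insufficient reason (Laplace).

Row maxima: Option 1=90, Option 2=270, Option 3=290, Option 4=155, Option 5=230, Option 6=230, Option 7=280
Best best-case = 290 → Option 3.
Row averages: Option 1=-23.75, Option 2=153.75, Option 3=187.5, Option 4=-17.5, Option 5=35, Option 6=23.75, Option 7=91.25
Highest average = 187.5 → Option 3.

maximax → Option 3; laplace → Option 3 (agree)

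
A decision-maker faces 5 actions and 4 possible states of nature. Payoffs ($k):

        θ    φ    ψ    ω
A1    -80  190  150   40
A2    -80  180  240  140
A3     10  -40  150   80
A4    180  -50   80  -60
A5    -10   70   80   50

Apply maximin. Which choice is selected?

Row minima: A1=-80, A2=-80, A3=-40, A4=-60, A5=-10
Best worst-case = -10 → A5.

A5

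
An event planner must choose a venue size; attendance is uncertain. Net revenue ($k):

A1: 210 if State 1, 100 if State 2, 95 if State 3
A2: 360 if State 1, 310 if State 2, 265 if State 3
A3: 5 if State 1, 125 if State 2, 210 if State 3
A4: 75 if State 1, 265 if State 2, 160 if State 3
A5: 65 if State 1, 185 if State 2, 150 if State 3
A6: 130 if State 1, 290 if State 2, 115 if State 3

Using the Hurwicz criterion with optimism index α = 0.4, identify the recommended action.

A1: 0.4·210 + 0.6·95 = 141
A2: 0.4·360 + 0.6·265 = 303
A3: 0.4·210 + 0.6·5 = 87
A4: 0.4·265 + 0.6·75 = 151
A5: 0.4·185 + 0.6·65 = 113
A6: 0.4·290 + 0.6·115 = 185
Highest Hurwicz score = 303 → A2.

A2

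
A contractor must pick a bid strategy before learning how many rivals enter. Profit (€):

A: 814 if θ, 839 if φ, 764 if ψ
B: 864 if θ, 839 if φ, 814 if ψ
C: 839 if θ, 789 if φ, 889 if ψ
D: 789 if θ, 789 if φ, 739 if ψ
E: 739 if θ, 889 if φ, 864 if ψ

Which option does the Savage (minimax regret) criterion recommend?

B

Column bests: θ=864, φ=889, ψ=889.
A regrets: 50, 50, 125 → max 125
B regrets: 0, 50, 75 → max 75
C regrets: 25, 100, 0 → max 100
D regrets: 75, 100, 150 → max 150
E regrets: 125, 0, 25 → max 125
Smallest max regret = 75 → B.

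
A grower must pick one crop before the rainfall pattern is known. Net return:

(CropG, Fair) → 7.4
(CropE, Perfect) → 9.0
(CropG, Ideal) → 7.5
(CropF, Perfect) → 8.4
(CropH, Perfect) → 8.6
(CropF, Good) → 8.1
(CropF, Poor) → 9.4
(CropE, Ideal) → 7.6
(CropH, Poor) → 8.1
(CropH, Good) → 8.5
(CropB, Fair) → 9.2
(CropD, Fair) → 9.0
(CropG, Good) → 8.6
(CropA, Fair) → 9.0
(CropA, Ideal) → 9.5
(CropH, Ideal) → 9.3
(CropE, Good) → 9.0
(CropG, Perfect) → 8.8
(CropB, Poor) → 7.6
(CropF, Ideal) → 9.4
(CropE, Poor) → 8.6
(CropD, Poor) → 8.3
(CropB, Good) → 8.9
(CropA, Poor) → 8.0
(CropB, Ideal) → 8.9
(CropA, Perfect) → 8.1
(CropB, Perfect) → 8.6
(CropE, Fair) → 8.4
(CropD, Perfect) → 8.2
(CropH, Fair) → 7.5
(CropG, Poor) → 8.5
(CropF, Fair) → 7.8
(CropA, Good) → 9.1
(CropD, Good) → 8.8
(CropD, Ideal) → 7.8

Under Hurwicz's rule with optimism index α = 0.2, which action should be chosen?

CropA: 0.2·9.5 + 0.8·8.0 = 8.3
CropF: 0.2·9.4 + 0.8·7.8 = 8.12
CropH: 0.2·9.3 + 0.8·7.5 = 7.86
CropE: 0.2·9.0 + 0.8·7.6 = 7.88
CropG: 0.2·8.8 + 0.8·7.4 = 7.68
CropD: 0.2·9.0 + 0.8·7.8 = 8.04
CropB: 0.2·9.2 + 0.8·7.6 = 7.92
Highest Hurwicz score = 8.3 → CropA.

CropA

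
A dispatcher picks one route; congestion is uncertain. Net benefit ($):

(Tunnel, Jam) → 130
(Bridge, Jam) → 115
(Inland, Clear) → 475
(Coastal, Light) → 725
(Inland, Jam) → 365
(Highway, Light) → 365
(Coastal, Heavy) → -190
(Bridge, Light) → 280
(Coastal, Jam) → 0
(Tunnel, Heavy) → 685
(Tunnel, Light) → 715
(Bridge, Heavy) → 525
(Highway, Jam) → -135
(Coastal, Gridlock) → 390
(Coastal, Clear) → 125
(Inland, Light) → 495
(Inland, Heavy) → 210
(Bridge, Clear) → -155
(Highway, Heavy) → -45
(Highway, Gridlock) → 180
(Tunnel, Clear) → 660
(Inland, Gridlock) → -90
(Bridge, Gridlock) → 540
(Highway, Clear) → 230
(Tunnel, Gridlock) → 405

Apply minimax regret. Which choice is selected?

Column bests: Clear=660, Light=725, Heavy=685, Jam=365, Gridlock=540.
Highway regrets: 430, 360, 730, 500, 360 → max 730
Tunnel regrets: 0, 10, 0, 235, 135 → max 235
Bridge regrets: 815, 445, 160, 250, 0 → max 815
Inland regrets: 185, 230, 475, 0, 630 → max 630
Coastal regrets: 535, 0, 875, 365, 150 → max 875
Smallest max regret = 235 → Tunnel.

Tunnel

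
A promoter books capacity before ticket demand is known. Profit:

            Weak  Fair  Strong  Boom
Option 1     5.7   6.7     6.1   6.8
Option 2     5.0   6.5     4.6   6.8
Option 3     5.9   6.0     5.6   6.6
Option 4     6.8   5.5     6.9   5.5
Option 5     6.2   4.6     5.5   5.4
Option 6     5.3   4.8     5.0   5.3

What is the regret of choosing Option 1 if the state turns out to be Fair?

Best payoff under Fair is 6.7.
Regret = 6.7 − 6.7 = 0.0.

0.0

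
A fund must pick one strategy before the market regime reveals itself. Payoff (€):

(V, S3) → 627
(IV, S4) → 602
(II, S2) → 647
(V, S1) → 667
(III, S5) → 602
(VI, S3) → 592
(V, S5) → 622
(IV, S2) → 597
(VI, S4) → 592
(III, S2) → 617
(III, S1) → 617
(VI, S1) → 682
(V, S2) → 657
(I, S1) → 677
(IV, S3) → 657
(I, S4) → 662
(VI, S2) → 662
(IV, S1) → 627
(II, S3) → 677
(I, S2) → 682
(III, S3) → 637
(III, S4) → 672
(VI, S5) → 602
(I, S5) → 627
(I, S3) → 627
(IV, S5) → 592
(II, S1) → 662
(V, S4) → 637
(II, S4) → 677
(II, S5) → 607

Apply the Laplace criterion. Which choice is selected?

Row averages: I=655, II=654, III=629, IV=615, V=642, VI=626
Highest average = 655 → I.

I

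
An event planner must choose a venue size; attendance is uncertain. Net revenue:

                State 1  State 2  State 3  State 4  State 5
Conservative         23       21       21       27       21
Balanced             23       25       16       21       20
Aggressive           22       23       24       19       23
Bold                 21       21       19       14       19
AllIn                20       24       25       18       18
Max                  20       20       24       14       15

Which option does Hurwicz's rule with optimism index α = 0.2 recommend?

Conservative: 0.2·27 + 0.8·21 = 22.2
Balanced: 0.2·25 + 0.8·16 = 17.8
Aggressive: 0.2·24 + 0.8·19 = 20
Bold: 0.2·21 + 0.8·14 = 15.4
AllIn: 0.2·25 + 0.8·18 = 19.4
Max: 0.2·24 + 0.8·14 = 16
Highest Hurwicz score = 22.2 → Conservative.

Conservative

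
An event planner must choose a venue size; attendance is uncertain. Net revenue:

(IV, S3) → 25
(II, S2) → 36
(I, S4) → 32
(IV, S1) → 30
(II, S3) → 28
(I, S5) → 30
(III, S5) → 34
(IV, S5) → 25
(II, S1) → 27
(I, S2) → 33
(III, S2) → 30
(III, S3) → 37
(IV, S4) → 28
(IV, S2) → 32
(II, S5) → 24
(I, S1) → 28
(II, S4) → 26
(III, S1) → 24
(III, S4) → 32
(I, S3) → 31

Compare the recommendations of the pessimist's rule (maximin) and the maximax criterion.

maximin → I; maximax → III (disagree)

Row minima: I=28, II=24, III=24, IV=25
Best worst-case = 28 → I.
Row maxima: I=33, II=36, III=37, IV=32
Best best-case = 37 → III.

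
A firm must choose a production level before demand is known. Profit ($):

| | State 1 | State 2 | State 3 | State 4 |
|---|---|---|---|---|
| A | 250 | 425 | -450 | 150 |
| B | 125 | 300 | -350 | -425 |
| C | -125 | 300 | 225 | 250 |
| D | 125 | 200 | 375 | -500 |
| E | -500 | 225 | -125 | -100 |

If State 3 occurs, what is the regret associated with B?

725

Best payoff under State 3 is 375.
Regret = 375 − (-350) = 725.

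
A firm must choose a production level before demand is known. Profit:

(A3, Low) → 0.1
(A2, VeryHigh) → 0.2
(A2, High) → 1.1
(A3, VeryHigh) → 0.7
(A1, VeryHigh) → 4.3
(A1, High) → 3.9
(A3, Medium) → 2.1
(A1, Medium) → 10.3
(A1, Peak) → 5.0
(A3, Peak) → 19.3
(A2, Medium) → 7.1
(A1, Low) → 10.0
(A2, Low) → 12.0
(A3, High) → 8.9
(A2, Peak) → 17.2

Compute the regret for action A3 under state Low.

11.9

Best payoff under Low is 12.0.
Regret = 12.0 − 0.1 = 11.9.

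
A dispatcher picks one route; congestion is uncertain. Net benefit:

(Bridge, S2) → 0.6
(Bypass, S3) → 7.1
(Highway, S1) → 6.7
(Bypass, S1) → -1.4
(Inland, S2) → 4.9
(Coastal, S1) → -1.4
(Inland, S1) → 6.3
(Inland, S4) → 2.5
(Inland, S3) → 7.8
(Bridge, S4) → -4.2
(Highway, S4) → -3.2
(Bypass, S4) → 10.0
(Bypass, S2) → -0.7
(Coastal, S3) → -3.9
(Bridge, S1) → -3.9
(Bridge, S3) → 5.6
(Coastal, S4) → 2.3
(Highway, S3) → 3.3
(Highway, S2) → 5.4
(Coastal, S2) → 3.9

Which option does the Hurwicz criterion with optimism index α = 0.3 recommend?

Inland

Bridge: 0.3·5.6 + 0.7·(-4.2) = -1.26
Coastal: 0.3·3.9 + 0.7·(-3.9) = -1.56
Highway: 0.3·6.7 + 0.7·(-3.2) = -0.23
Inland: 0.3·7.8 + 0.7·2.5 = 4.09
Bypass: 0.3·10.0 + 0.7·(-1.4) = 2.02
Highest Hurwicz score = 4.09 → Inland.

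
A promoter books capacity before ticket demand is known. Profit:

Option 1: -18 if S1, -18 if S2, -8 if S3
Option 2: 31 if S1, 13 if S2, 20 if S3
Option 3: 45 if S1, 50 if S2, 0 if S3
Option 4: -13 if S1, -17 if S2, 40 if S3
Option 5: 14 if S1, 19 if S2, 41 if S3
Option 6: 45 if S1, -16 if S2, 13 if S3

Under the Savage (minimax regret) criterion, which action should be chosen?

Option 5

Column bests: S1=45, S2=50, S3=41.
Option 1 regrets: 63, 68, 49 → max 68
Option 2 regrets: 14, 37, 21 → max 37
Option 3 regrets: 0, 0, 41 → max 41
Option 4 regrets: 58, 67, 1 → max 67
Option 5 regrets: 31, 31, 0 → max 31
Option 6 regrets: 0, 66, 28 → max 66
Smallest max regret = 31 → Option 5.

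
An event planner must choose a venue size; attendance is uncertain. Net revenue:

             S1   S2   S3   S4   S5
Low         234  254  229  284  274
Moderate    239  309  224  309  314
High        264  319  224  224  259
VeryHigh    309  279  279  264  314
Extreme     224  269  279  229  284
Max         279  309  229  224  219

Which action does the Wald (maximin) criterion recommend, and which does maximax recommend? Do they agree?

maximin → VeryHigh; maximax → High (disagree)

Row minima: Low=229, Moderate=224, High=224, VeryHigh=264, Extreme=224, Max=219
Best worst-case = 264 → VeryHigh.
Row maxima: Low=284, Moderate=314, High=319, VeryHigh=314, Extreme=284, Max=309
Best best-case = 319 → High.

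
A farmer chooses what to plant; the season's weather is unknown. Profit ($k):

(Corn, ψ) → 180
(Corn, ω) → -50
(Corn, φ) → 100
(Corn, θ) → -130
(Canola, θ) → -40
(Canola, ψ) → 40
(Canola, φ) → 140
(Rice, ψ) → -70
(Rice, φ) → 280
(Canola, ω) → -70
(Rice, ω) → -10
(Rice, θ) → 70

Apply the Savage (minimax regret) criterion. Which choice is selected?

Canola

Column bests: θ=70, φ=280, ψ=180, ω=-10.
Rice regrets: 0, 0, 250, 0 → max 250
Corn regrets: 200, 180, 0, 40 → max 200
Canola regrets: 110, 140, 140, 60 → max 140
Smallest max regret = 140 → Canola.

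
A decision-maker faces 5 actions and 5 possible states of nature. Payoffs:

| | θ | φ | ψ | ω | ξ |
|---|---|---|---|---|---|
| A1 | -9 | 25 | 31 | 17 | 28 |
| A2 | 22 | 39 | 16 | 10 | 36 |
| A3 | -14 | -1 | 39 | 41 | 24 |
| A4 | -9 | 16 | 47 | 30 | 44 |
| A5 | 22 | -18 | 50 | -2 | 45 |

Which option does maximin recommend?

A2

Row minima: A1=-9, A2=10, A3=-14, A4=-9, A5=-18
Best worst-case = 10 → A2.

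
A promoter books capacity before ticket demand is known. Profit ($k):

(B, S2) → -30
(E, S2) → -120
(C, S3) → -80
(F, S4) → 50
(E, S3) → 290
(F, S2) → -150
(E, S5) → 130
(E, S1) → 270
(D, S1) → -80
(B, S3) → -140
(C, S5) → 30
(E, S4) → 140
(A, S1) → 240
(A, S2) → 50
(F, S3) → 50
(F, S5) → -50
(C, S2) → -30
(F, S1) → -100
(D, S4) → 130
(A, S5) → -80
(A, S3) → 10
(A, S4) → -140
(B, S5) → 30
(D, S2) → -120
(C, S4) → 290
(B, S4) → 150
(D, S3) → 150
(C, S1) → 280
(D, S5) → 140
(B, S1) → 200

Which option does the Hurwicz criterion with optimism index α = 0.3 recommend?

A: 0.3·240 + 0.7·(-140) = -26
B: 0.3·200 + 0.7·(-140) = -38
C: 0.3·290 + 0.7·(-80) = 31
D: 0.3·150 + 0.7·(-120) = -39
E: 0.3·290 + 0.7·(-120) = 3
F: 0.3·50 + 0.7·(-150) = -90
Highest Hurwicz score = 31 → C.

C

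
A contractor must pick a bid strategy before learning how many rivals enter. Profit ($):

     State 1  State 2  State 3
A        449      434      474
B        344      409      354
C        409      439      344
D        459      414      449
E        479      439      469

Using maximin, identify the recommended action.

E

Row minima: A=434, B=344, C=344, D=414, E=439
Best worst-case = 439 → E.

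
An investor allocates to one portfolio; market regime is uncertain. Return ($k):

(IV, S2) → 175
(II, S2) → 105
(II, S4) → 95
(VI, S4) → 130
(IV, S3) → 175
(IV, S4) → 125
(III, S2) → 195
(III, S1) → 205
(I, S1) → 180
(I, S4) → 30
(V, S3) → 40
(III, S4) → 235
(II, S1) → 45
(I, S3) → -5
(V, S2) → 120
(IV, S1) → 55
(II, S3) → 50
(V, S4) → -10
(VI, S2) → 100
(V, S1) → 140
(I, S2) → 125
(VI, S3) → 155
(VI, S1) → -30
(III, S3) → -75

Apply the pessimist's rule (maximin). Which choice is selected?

IV

Row minima: I=-5, II=45, III=-75, IV=55, V=-10, VI=-30
Best worst-case = 55 → IV.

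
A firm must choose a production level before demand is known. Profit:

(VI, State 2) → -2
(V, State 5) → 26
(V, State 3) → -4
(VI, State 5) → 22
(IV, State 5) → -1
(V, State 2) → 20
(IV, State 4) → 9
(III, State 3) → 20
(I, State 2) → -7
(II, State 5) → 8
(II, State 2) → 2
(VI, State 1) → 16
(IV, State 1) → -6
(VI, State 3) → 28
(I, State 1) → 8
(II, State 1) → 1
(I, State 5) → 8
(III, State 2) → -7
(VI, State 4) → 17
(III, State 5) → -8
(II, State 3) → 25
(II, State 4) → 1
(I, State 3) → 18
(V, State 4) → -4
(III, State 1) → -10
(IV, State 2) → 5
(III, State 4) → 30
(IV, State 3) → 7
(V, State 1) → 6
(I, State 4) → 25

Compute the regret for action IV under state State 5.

27

Best payoff under State 5 is 26.
Regret = 26 − (-1) = 27.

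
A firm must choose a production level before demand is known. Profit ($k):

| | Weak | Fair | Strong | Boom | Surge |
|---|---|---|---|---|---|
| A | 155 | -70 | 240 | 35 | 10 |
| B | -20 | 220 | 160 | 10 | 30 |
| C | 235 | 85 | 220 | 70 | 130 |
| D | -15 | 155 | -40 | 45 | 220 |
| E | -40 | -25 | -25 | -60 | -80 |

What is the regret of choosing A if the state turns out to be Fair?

290

Best payoff under Fair is 220.
Regret = 220 − (-70) = 290.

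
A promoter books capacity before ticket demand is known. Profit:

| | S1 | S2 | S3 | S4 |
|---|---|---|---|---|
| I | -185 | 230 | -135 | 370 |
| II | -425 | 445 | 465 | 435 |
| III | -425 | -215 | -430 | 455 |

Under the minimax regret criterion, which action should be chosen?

Column bests: S1=-185, S2=445, S3=465, S4=455.
I regrets: 0, 215, 600, 85 → max 600
II regrets: 240, 0, 0, 20 → max 240
III regrets: 240, 660, 895, 0 → max 895
Smallest max regret = 240 → II.

II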